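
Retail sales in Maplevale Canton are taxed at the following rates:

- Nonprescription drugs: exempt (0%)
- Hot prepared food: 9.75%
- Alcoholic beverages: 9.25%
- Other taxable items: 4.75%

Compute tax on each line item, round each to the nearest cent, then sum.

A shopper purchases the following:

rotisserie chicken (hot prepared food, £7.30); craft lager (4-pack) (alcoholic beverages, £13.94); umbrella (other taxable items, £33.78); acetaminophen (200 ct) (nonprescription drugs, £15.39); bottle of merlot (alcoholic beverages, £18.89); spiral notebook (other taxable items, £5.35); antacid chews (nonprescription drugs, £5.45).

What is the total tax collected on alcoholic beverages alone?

£3.04

Craft lager (4-pack) £13.94: alcoholic beverages → 9.25% → £1.29
Bottle of merlot £18.89: alcoholic beverages → 9.25% → £1.75
Tax on alcoholic beverages = £1.29 + £1.75 = £3.04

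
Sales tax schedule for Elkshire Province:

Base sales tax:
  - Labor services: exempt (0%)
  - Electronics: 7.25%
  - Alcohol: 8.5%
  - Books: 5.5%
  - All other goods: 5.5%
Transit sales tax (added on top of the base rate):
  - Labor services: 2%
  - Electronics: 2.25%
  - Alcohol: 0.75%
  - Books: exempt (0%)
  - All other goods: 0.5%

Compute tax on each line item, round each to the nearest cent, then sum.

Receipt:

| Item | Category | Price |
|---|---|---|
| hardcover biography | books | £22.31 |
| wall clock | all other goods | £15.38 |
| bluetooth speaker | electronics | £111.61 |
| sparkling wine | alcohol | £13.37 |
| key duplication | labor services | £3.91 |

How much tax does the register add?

£14.07

Hardcover biography £22.31: books → 5.5% + 0% transit = 5.5% → £1.23
Wall clock £15.38: all other goods → 5.5% + 0.5% transit = 6% → £0.92
Bluetooth speaker £111.61: electronics → 7.25% + 2.25% transit = 9.5% → £10.60
Sparkling wine £13.37: alcohol → 8.5% + 0.75% transit = 9.25% → £1.24
Key duplication £3.91: labor services → 0% + 2% transit = 2% → £0.08
Total tax = £1.23 + £0.92 + £10.60 + £1.24 + £0.08 = £14.07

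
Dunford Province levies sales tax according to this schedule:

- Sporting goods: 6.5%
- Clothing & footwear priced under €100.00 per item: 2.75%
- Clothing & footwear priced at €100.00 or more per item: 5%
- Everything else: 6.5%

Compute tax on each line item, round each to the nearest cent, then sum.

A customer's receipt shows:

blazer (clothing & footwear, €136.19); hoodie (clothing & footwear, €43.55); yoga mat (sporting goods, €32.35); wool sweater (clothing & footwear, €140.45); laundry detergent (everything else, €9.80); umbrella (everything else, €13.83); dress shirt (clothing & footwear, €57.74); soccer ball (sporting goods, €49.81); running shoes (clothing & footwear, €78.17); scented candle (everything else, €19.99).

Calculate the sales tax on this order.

€26.95

Blazer €136.19: clothing & footwear, €100.00 or more → 5% → €6.81
Hoodie €43.55: clothing & footwear, under €100.00 → 2.75% → €1.20
Yoga mat €32.35: sporting goods → 6.5% → €2.10
Wool sweater €140.45: clothing & footwear, €100.00 or more → 5% → €7.02
Laundry detergent €9.80: everything else → 6.5% → €0.64
Umbrella €13.83: everything else → 6.5% → €0.90
Dress shirt €57.74: clothing & footwear, under €100.00 → 2.75% → €1.59
Soccer ball €49.81: sporting goods → 6.5% → €3.24
Running shoes €78.17: clothing & footwear, under €100.00 → 2.75% → €2.15
Scented candle €19.99: everything else → 6.5% → €1.30
Total tax = €6.81 + €1.20 + €2.10 + €7.02 + €0.64 + €0.90 + €1.59 + €3.24 + €2.15 + €1.30 = €26.95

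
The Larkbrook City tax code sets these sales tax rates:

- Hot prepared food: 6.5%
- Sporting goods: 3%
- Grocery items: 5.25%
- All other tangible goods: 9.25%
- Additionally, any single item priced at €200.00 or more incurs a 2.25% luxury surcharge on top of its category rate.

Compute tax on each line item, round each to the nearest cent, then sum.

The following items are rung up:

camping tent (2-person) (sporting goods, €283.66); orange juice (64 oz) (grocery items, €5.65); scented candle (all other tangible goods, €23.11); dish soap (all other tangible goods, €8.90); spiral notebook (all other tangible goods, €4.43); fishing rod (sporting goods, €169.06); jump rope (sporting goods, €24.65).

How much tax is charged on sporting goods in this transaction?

Camping tent (2-person) €283.66: sporting goods → 3% + 2.25% surcharge = 5.25% → €14.89
Fishing rod €169.06: sporting goods → 3% → €5.07
Jump rope €24.65: sporting goods → 3% → €0.74
Tax on sporting goods = €14.89 + €5.07 + €0.74 = €20.70

€20.70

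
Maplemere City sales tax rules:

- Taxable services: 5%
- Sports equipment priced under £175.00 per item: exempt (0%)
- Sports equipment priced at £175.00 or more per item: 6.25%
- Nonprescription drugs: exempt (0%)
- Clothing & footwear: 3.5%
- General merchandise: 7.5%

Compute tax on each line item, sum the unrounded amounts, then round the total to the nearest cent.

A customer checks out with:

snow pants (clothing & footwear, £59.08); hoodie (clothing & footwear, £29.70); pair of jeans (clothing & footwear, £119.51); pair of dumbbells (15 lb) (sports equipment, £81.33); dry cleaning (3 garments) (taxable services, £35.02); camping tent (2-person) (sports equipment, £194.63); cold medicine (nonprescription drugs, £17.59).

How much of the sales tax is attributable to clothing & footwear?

£7.29

Snow pants £59.08: clothing & footwear → 3.5% → £2.0678
Hoodie £29.70: clothing & footwear → 3.5% → £1.0395
Pair of jeans £119.51: clothing & footwear → 3.5% → £4.18285
Tax on clothing & footwear: unrounded sum = £7.29015 → £7.29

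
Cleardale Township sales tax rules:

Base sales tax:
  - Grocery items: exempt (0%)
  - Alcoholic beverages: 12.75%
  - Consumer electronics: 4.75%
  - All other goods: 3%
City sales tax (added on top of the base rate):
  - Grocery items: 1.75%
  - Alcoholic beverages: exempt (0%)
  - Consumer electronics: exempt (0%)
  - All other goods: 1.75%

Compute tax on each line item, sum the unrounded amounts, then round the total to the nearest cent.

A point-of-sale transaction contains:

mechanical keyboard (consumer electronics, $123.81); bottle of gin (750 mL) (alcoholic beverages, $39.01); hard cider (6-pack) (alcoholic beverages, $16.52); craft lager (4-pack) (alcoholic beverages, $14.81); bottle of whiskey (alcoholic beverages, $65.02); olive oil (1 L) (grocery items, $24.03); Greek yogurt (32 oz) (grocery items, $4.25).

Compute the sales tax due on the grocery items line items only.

$0.49

Olive oil (1 L) $24.03: grocery items → 0% + 1.75% city = 1.75% → $0.420525
Greek yogurt (32 oz) $4.25: grocery items → 0% + 1.75% city = 1.75% → $0.074375
Tax on grocery items: unrounded sum = $0.4949 → $0.49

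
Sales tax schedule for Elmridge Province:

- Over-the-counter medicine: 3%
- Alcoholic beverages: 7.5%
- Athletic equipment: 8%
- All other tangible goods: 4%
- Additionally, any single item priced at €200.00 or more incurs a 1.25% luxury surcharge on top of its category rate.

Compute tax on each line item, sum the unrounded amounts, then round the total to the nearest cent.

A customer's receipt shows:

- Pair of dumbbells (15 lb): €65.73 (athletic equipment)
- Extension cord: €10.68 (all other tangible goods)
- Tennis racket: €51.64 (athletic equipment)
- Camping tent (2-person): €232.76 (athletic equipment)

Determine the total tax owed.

€31.35

Pair of dumbbells (15 lb) €65.73: athletic equipment → 8% → €5.2584
Extension cord €10.68: all other tangible goods → 4% → €0.4272
Tennis racket €51.64: athletic equipment → 8% → €4.1312
Camping tent (2-person) €232.76: athletic equipment → 8% + 1.25% surcharge = 9.25% → €21.5303
Unrounded tax sum = €31.3471 → €31.35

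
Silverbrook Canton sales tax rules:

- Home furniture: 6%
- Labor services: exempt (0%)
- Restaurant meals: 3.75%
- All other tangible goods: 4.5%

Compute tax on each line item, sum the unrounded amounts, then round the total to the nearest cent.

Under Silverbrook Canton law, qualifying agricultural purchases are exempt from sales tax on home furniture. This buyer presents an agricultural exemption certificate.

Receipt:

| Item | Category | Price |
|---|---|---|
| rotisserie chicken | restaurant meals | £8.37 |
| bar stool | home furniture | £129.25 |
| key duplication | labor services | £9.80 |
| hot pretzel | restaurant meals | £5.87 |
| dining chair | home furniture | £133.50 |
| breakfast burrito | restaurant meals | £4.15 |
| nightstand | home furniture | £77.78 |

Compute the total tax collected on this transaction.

Rotisserie chicken £8.37: restaurant meals → 3.75% → £0.313875
Bar stool £129.25: home furniture, buyer-exempt → 0% → £0.00
Key duplication £9.80: labor services → 0% → £0.00
Hot pretzel £5.87: restaurant meals → 3.75% → £0.220125
Dining chair £133.50: home furniture, buyer-exempt → 0% → £0.00
Breakfast burrito £4.15: restaurant meals → 3.75% → £0.155625
Nightstand £77.78: home furniture, buyer-exempt → 0% → £0.00
Unrounded tax sum = £0.689625 → £0.69

£0.69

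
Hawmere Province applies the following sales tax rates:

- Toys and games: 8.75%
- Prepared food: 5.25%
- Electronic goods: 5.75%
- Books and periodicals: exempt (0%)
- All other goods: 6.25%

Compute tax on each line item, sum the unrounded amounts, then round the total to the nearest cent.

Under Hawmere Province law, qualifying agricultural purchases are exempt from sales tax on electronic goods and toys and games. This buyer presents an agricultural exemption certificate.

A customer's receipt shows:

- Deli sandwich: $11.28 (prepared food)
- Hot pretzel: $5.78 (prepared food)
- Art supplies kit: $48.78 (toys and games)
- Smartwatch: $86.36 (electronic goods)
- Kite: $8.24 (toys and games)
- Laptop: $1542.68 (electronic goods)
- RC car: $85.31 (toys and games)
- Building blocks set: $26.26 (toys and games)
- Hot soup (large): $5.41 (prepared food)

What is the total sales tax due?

$1.18

Deli sandwich $11.28: prepared food → 5.25% → $0.5922
Hot pretzel $5.78: prepared food → 5.25% → $0.30345
Art supplies kit $48.78: toys and games, buyer-exempt → 0% → $0.00
Smartwatch $86.36: electronic goods, buyer-exempt → 0% → $0.00
Kite $8.24: toys and games, buyer-exempt → 0% → $0.00
Laptop $1542.68: electronic goods, buyer-exempt → 0% → $0.00
RC car $85.31: toys and games, buyer-exempt → 0% → $0.00
Building blocks set $26.26: toys and games, buyer-exempt → 0% → $0.00
Hot soup (large) $5.41: prepared food → 5.25% → $0.284025
Unrounded tax sum = $1.179675 → $1.18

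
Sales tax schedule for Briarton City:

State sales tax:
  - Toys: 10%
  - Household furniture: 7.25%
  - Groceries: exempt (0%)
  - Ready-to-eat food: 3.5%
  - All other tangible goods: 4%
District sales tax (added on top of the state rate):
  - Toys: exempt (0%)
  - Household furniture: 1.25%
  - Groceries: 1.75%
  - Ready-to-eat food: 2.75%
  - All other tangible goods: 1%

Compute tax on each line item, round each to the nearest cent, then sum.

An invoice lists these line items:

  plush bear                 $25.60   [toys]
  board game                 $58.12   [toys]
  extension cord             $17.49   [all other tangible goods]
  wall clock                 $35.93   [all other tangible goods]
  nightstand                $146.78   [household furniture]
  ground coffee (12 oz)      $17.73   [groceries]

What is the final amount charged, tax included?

Plush bear $25.60: toys → 10% + 0% district = 10% → $2.56
Board game $58.12: toys → 10% + 0% district = 10% → $5.81
Extension cord $17.49: all other tangible goods → 4% + 1% district = 5% → $0.87
Wall clock $35.93: all other tangible goods → 4% + 1% district = 5% → $1.80
Nightstand $146.78: household furniture → 7.25% + 1.25% district = 8.5% → $12.48
Ground coffee (12 oz) $17.73: groceries → 0% + 1.75% district = 1.75% → $0.31
Subtotal = $301.65; tax = $23.83; total due = $325.48

$325.48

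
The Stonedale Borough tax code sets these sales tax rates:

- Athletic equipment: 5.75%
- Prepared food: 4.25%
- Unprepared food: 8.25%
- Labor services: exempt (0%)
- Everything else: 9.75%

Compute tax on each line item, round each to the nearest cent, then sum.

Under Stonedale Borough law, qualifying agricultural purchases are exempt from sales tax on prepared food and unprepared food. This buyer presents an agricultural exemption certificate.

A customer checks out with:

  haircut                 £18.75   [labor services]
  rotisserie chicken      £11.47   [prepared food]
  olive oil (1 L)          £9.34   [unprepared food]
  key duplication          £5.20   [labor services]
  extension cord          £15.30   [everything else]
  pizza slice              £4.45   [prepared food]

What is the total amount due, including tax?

£66.00

Haircut £18.75: labor services → 0% → £0.00
Rotisserie chicken £11.47: prepared food, buyer-exempt → 0% → £0.00
Olive oil (1 L) £9.34: unprepared food, buyer-exempt → 0% → £0.00
Key duplication £5.20: labor services → 0% → £0.00
Extension cord £15.30: everything else → 9.75% → £1.49
Pizza slice £4.45: prepared food, buyer-exempt → 0% → £0.00
Subtotal = £64.51; tax = £1.49; total due = £66.00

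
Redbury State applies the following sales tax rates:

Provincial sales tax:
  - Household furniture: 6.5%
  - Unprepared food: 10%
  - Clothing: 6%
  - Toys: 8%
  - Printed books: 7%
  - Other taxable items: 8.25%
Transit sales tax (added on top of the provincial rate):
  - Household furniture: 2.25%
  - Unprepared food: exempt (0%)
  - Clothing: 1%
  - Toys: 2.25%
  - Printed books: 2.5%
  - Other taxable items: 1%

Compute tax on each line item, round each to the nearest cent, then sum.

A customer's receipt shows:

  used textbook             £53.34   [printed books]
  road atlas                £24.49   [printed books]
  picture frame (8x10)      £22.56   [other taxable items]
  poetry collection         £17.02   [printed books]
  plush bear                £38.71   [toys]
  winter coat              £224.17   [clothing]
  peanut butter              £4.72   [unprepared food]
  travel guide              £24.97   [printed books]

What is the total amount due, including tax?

£443.59

Used textbook £53.34: printed books → 7% + 2.5% transit = 9.5% → £5.07
Road atlas £24.49: printed books → 7% + 2.5% transit = 9.5% → £2.33
Picture frame (8x10) £22.56: other taxable items → 8.25% + 1% transit = 9.25% → £2.09
Poetry collection £17.02: printed books → 7% + 2.5% transit = 9.5% → £1.62
Plush bear £38.71: toys → 8% + 2.25% transit = 10.25% → £3.97
Winter coat £224.17: clothing → 6% + 1% transit = 7% → £15.69
Peanut butter £4.72: unprepared food → 10% + 0% transit = 10% → £0.47
Travel guide £24.97: printed books → 7% + 2.5% transit = 9.5% → £2.37
Subtotal = £409.98; tax = £33.61; total due = £443.59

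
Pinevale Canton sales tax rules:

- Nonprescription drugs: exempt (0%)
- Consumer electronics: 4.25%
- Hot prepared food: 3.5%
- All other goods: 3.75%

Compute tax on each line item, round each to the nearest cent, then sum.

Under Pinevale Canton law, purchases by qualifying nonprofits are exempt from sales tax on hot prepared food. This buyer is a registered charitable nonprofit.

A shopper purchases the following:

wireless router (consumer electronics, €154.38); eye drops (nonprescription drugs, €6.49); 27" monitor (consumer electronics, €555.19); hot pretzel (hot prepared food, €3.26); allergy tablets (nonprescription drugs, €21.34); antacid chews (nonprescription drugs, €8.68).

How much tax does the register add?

€30.16

Wireless router €154.38: consumer electronics → 4.25% → €6.56
Eye drops €6.49: nonprescription drugs → 0% → €0.00
27" monitor €555.19: consumer electronics → 4.25% → €23.60
Hot pretzel €3.26: hot prepared food, buyer-exempt → 0% → €0.00
Allergy tablets €21.34: nonprescription drugs → 0% → €0.00
Antacid chews €8.68: nonprescription drugs → 0% → €0.00
Total tax = €6.56 + €23.60 = €30.16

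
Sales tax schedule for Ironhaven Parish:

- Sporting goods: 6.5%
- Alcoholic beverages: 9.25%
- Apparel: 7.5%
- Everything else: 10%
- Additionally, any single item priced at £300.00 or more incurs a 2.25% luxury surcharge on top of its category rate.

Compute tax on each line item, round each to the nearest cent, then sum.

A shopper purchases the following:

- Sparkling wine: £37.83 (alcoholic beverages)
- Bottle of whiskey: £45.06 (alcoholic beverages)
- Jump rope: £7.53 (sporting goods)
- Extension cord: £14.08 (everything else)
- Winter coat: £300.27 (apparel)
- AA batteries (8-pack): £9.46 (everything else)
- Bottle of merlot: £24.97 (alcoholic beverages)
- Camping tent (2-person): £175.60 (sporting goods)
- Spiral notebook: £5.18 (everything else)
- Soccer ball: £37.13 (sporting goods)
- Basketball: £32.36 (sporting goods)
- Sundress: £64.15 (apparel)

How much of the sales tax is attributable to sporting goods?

Jump rope £7.53: sporting goods → 6.5% → £0.49
Camping tent (2-person) £175.60: sporting goods → 6.5% → £11.41
Soccer ball £37.13: sporting goods → 6.5% → £2.41
Basketball £32.36: sporting goods → 6.5% → £2.10
Tax on sporting goods = £0.49 + £11.41 + £2.41 + £2.10 = £16.41

£16.41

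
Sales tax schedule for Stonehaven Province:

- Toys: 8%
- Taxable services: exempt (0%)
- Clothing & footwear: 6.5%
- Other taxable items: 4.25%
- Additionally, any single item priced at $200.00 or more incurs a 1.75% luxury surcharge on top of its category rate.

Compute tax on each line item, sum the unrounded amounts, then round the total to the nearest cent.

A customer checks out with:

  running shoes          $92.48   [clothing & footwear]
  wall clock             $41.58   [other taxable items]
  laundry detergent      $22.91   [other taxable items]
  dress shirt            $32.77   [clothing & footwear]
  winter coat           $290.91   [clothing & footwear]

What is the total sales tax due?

Running shoes $92.48: clothing & footwear → 6.5% → $6.0112
Wall clock $41.58: other taxable items → 4.25% → $1.76715
Laundry detergent $22.91: other taxable items → 4.25% → $0.973675
Dress shirt $32.77: clothing & footwear → 6.5% → $2.13005
Winter coat $290.91: clothing & footwear → 6.5% + 1.75% surcharge = 8.25% → $24.000075
Unrounded tax sum = $34.88215 → $34.88

$34.88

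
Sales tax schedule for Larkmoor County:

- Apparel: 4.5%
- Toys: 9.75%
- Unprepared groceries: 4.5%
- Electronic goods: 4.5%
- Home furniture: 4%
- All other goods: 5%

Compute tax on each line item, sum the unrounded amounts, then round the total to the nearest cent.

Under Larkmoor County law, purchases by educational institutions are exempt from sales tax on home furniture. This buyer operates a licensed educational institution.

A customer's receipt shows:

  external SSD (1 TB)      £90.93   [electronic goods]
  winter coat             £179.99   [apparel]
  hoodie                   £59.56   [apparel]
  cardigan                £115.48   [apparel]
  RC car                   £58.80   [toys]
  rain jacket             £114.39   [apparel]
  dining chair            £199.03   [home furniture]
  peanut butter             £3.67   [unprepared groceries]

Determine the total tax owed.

External SSD (1 TB) £90.93: electronic goods → 4.5% → £4.09185
Winter coat £179.99: apparel → 4.5% → £8.09955
Hoodie £59.56: apparel → 4.5% → £2.6802
Cardigan £115.48: apparel → 4.5% → £5.1966
RC car £58.80: toys → 9.75% → £5.733
Rain jacket £114.39: apparel → 4.5% → £5.14755
Dining chair £199.03: home furniture, buyer-exempt → 0% → £0.00
Peanut butter £3.67: unprepared groceries → 4.5% → £0.16515
Unrounded tax sum = £31.1139 → £31.11

£31.11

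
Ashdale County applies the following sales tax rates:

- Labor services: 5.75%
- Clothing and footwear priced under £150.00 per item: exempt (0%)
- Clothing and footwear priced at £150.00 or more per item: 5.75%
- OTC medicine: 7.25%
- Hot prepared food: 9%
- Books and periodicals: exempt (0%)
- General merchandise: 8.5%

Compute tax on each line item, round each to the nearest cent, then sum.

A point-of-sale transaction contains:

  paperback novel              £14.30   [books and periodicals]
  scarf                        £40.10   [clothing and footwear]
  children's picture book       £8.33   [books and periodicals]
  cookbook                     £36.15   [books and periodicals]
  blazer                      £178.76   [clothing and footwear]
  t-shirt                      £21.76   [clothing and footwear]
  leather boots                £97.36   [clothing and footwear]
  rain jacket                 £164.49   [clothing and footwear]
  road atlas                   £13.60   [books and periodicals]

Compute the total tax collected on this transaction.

£19.74

Paperback novel £14.30: books and periodicals → 0% → £0.00
Scarf £40.10: clothing and footwear, under £150.00 → 0% → £0.00
Children's picture book £8.33: books and periodicals → 0% → £0.00
Cookbook £36.15: books and periodicals → 0% → £0.00
Blazer £178.76: clothing and footwear, £150.00 or more → 5.75% → £10.28
T-shirt £21.76: clothing and footwear, under £150.00 → 0% → £0.00
Leather boots £97.36: clothing and footwear, under £150.00 → 0% → £0.00
Rain jacket £164.49: clothing and footwear, £150.00 or more → 5.75% → £9.46
Road atlas £13.60: books and periodicals → 0% → £0.00
Total tax = £10.28 + £9.46 = £19.74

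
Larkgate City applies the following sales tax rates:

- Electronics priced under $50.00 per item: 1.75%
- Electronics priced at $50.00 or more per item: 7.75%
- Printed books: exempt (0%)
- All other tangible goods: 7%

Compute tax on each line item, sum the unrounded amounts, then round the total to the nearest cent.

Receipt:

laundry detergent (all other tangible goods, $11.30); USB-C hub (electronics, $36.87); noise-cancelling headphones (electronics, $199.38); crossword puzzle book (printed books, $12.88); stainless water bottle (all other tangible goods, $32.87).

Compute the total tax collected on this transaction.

$19.19

Laundry detergent $11.30: all other tangible goods → 7% → $0.791
USB-C hub $36.87: electronics, under $50.00 → 1.75% → $0.645225
Noise-cancelling headphones $199.38: electronics, $50.00 or more → 7.75% → $15.45195
Crossword puzzle book $12.88: printed books → 0% → $0.00
Stainless water bottle $32.87: all other tangible goods → 7% → $2.3009
Unrounded tax sum = $19.189075 → $19.19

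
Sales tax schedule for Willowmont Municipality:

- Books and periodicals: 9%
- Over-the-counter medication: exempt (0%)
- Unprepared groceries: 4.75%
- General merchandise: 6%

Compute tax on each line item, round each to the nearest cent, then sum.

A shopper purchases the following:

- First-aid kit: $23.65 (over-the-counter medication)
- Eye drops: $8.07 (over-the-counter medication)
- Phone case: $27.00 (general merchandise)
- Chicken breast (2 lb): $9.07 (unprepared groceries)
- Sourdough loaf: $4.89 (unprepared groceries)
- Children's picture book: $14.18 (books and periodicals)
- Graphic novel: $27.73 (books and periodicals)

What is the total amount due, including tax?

First-aid kit $23.65: over-the-counter medication → 0% → $0.00
Eye drops $8.07: over-the-counter medication → 0% → $0.00
Phone case $27.00: general merchandise → 6% → $1.62
Chicken breast (2 lb) $9.07: unprepared groceries → 4.75% → $0.43
Sourdough loaf $4.89: unprepared groceries → 4.75% → $0.23
Children's picture book $14.18: books and periodicals → 9% → $1.28
Graphic novel $27.73: books and periodicals → 9% → $2.50
Subtotal = $114.59; tax = $6.06; total due = $120.65

$120.65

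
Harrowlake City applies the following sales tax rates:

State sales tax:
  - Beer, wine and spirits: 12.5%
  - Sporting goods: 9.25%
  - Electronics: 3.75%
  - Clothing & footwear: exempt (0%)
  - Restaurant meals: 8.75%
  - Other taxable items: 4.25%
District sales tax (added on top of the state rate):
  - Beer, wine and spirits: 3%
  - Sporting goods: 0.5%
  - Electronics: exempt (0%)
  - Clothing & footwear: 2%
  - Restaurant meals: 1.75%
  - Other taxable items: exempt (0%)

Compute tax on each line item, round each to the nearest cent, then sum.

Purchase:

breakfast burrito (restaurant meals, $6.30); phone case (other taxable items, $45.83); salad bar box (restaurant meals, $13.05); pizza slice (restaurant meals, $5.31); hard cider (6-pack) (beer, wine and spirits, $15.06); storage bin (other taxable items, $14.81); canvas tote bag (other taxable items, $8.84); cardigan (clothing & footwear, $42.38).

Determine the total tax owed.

$8.73

Breakfast burrito $6.30: restaurant meals → 8.75% + 1.75% district = 10.5% → $0.66
Phone case $45.83: other taxable items → 4.25% + 0% district = 4.25% → $1.95
Salad bar box $13.05: restaurant meals → 8.75% + 1.75% district = 10.5% → $1.37
Pizza slice $5.31: restaurant meals → 8.75% + 1.75% district = 10.5% → $0.56
Hard cider (6-pack) $15.06: beer, wine and spirits → 12.5% + 3% district = 15.5% → $2.33
Storage bin $14.81: other taxable items → 4.25% + 0% district = 4.25% → $0.63
Canvas tote bag $8.84: other taxable items → 4.25% + 0% district = 4.25% → $0.38
Cardigan $42.38: clothing & footwear → 0% + 2% district = 2% → $0.85
Total tax = $0.66 + $1.95 + $1.37 + $0.56 + $2.33 + $0.63 + $0.38 + $0.85 = $8.73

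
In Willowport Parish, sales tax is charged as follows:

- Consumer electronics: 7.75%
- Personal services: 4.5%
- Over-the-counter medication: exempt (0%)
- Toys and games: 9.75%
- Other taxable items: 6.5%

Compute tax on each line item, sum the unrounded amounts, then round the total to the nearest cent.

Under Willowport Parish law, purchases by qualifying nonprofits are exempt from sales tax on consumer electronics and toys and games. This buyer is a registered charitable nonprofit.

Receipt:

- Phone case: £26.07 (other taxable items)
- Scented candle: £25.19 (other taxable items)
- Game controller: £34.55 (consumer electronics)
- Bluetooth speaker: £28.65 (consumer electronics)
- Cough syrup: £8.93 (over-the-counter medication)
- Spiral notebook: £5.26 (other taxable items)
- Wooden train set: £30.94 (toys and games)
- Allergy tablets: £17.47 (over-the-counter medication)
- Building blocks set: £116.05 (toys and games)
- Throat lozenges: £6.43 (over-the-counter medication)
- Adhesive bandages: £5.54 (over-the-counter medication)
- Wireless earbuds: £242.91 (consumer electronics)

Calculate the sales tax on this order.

Phone case £26.07: other taxable items → 6.5% → £1.69455
Scented candle £25.19: other taxable items → 6.5% → £1.63735
Game controller £34.55: consumer electronics, buyer-exempt → 0% → £0.00
Bluetooth speaker £28.65: consumer electronics, buyer-exempt → 0% → £0.00
Cough syrup £8.93: over-the-counter medication → 0% → £0.00
Spiral notebook £5.26: other taxable items → 6.5% → £0.3419
Wooden train set £30.94: toys and games, buyer-exempt → 0% → £0.00
Allergy tablets £17.47: over-the-counter medication → 0% → £0.00
Building blocks set £116.05: toys and games, buyer-exempt → 0% → £0.00
Throat lozenges £6.43: over-the-counter medication → 0% → £0.00
Adhesive bandages £5.54: over-the-counter medication → 0% → £0.00
Wireless earbuds £242.91: consumer electronics, buyer-exempt → 0% → £0.00
Unrounded tax sum = £3.6738 → £3.67

£3.67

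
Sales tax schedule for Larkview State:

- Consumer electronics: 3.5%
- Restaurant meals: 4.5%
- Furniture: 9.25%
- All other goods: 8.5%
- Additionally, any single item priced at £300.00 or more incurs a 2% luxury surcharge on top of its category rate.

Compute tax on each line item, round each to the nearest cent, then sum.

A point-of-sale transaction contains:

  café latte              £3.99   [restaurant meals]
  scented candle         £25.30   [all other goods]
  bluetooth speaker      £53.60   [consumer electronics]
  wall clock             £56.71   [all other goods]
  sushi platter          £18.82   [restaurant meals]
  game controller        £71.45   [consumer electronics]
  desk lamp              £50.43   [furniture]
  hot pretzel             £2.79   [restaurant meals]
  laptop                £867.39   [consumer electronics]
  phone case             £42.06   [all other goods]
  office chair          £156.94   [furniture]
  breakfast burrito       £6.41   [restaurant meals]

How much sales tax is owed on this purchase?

£83.27

Café latte £3.99: restaurant meals → 4.5% → £0.18
Scented candle £25.30: all other goods → 8.5% → £2.15
Bluetooth speaker £53.60: consumer electronics → 3.5% → £1.88
Wall clock £56.71: all other goods → 8.5% → £4.82
Sushi platter £18.82: restaurant meals → 4.5% → £0.85
Game controller £71.45: consumer electronics → 3.5% → £2.50
Desk lamp £50.43: furniture → 9.25% → £4.66
Hot pretzel £2.79: restaurant meals → 4.5% → £0.13
Laptop £867.39: consumer electronics → 3.5% + 2% surcharge = 5.5% → £47.71
Phone case £42.06: all other goods → 8.5% → £3.58
Office chair £156.94: furniture → 9.25% → £14.52
Breakfast burrito £6.41: restaurant meals → 4.5% → £0.29
Total tax = £0.18 + £2.15 + £1.88 + £4.82 + £0.85 + £2.50 + £4.66 + £0.13 + £47.71 + £3.58 + £14.52 + £0.29 = £83.27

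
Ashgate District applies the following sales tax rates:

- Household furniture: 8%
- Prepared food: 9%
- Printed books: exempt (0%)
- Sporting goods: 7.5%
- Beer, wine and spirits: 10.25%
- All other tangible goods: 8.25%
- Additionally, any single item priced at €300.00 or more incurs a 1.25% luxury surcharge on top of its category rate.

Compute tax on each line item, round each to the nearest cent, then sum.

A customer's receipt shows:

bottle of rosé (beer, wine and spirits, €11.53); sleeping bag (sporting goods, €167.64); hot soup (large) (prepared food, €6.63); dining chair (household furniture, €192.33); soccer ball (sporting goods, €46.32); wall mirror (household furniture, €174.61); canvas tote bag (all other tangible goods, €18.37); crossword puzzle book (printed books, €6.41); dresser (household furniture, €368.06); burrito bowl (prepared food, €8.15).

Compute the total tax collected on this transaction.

Bottle of rosé €11.53: beer, wine and spirits → 10.25% → €1.18
Sleeping bag €167.64: sporting goods → 7.5% → €12.57
Hot soup (large) €6.63: prepared food → 9% → €0.60
Dining chair €192.33: household furniture → 8% → €15.39
Soccer ball €46.32: sporting goods → 7.5% → €3.47
Wall mirror €174.61: household furniture → 8% → €13.97
Canvas tote bag €18.37: all other tangible goods → 8.25% → €1.52
Crossword puzzle book €6.41: printed books → 0% → €0.00
Dresser €368.06: household furniture → 8% + 1.25% surcharge = 9.25% → €34.05
Burrito bowl €8.15: prepared food → 9% → €0.73
Total tax = €1.18 + €12.57 + €0.60 + €15.39 + €3.47 + €13.97 + €1.52 + €34.05 + €0.73 = €83.48

€83.48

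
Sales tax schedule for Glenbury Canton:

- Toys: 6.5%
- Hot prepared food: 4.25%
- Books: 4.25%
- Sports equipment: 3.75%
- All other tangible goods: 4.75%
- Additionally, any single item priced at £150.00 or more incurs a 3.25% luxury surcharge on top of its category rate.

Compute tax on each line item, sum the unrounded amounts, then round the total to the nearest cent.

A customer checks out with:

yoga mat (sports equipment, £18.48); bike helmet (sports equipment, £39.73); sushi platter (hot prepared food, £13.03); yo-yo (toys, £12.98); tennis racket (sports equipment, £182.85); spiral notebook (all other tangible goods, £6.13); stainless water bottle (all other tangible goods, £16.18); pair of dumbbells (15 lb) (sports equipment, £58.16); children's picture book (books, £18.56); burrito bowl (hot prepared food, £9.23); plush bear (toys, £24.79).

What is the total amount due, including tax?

Yoga mat £18.48: sports equipment → 3.75% → £0.693
Bike helmet £39.73: sports equipment → 3.75% → £1.489875
Sushi platter £13.03: hot prepared food → 4.25% → £0.553775
Yo-yo £12.98: toys → 6.5% → £0.8437
Tennis racket £182.85: sports equipment → 3.75% + 3.25% surcharge = 7% → £12.7995
Spiral notebook £6.13: all other tangible goods → 4.75% → £0.291175
Stainless water bottle £16.18: all other tangible goods → 4.75% → £0.76855
Pair of dumbbells (15 lb) £58.16: sports equipment → 3.75% → £2.181
Children's picture book £18.56: books → 4.25% → £0.7888
Burrito bowl £9.23: hot prepared food → 4.25% → £0.392275
Plush bear £24.79: toys → 6.5% → £1.61135
Subtotal = £400.12; unrounded tax = £22.413 → £22.41; total due = £422.53

£422.53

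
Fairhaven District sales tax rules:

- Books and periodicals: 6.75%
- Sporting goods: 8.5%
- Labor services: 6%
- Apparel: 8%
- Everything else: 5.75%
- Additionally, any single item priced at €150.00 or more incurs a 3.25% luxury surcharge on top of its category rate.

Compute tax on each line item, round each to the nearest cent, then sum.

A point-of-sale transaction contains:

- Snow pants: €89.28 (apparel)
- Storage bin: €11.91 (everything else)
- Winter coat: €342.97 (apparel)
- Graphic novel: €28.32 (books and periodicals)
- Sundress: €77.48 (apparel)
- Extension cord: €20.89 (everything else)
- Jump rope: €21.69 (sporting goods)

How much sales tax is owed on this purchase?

Snow pants €89.28: apparel → 8% → €7.14
Storage bin €11.91: everything else → 5.75% → €0.68
Winter coat €342.97: apparel → 8% + 3.25% surcharge = 11.25% → €38.58
Graphic novel €28.32: books and periodicals → 6.75% → €1.91
Sundress €77.48: apparel → 8% → €6.20
Extension cord €20.89: everything else → 5.75% → €1.20
Jump rope €21.69: sporting goods → 8.5% → €1.84
Total tax = €7.14 + €0.68 + €38.58 + €1.91 + €6.20 + €1.20 + €1.84 = €57.55

€57.55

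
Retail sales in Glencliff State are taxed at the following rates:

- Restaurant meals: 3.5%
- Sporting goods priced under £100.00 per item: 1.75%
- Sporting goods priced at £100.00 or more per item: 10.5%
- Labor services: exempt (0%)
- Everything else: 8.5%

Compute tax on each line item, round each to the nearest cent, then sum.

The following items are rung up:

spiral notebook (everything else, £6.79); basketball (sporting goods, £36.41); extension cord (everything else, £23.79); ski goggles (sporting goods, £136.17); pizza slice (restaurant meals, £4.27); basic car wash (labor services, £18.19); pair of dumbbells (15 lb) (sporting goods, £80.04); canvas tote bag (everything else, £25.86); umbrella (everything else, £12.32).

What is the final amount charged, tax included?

£366.18

Spiral notebook £6.79: everything else → 8.5% → £0.58
Basketball £36.41: sporting goods, under £100.00 → 1.75% → £0.64
Extension cord £23.79: everything else → 8.5% → £2.02
Ski goggles £136.17: sporting goods, £100.00 or more → 10.5% → £14.30
Pizza slice £4.27: restaurant meals → 3.5% → £0.15
Basic car wash £18.19: labor services → 0% → £0.00
Pair of dumbbells (15 lb) £80.04: sporting goods, under £100.00 → 1.75% → £1.40
Canvas tote bag £25.86: everything else → 8.5% → £2.20
Umbrella £12.32: everything else → 8.5% → £1.05
Subtotal = £343.84; tax = £22.34; total due = £366.18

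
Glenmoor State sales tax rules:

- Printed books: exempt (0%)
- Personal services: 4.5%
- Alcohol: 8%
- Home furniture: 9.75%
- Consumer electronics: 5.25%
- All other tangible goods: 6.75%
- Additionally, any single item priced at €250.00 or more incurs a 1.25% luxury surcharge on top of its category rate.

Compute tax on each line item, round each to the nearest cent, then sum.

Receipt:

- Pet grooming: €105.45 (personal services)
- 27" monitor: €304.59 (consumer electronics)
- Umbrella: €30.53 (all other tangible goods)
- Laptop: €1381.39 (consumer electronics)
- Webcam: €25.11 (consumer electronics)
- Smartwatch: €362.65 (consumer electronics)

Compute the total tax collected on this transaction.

€141.29

Pet grooming €105.45: personal services → 4.5% → €4.75
27" monitor €304.59: consumer electronics → 5.25% + 1.25% surcharge = 6.5% → €19.80
Umbrella €30.53: all other tangible goods → 6.75% → €2.06
Laptop €1381.39: consumer electronics → 5.25% + 1.25% surcharge = 6.5% → €89.79
Webcam €25.11: consumer electronics → 5.25% → €1.32
Smartwatch €362.65: consumer electronics → 5.25% + 1.25% surcharge = 6.5% → €23.57
Total tax = €4.75 + €19.80 + €2.06 + €89.79 + €1.32 + €23.57 = €141.29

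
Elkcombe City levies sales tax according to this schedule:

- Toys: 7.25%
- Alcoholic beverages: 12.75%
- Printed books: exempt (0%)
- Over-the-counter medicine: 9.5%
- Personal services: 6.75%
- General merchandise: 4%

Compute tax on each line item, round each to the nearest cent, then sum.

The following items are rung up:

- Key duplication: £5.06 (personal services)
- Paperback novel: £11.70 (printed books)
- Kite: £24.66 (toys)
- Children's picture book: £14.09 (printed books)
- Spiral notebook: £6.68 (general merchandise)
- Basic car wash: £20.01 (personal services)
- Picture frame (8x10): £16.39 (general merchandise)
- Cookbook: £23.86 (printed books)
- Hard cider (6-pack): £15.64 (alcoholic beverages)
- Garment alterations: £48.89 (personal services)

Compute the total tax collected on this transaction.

£9.70

Key duplication £5.06: personal services → 6.75% → £0.34
Paperback novel £11.70: printed books → 0% → £0.00
Kite £24.66: toys → 7.25% → £1.79
Children's picture book £14.09: printed books → 0% → £0.00
Spiral notebook £6.68: general merchandise → 4% → £0.27
Basic car wash £20.01: personal services → 6.75% → £1.35
Picture frame (8x10) £16.39: general merchandise → 4% → £0.66
Cookbook £23.86: printed books → 0% → £0.00
Hard cider (6-pack) £15.64: alcoholic beverages → 12.75% → £1.99
Garment alterations £48.89: personal services → 6.75% → £3.30
Total tax = £0.34 + £1.79 + £0.27 + £1.35 + £0.66 + £1.99 + £3.30 = £9.70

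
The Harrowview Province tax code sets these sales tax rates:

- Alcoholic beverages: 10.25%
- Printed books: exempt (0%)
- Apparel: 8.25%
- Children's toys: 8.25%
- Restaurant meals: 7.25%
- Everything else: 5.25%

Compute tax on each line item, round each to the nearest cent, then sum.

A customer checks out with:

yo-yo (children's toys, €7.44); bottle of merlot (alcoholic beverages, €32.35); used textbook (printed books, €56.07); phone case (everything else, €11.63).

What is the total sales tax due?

€4.54

Yo-yo €7.44: children's toys → 8.25% → €0.61
Bottle of merlot €32.35: alcoholic beverages → 10.25% → €3.32
Used textbook €56.07: printed books → 0% → €0.00
Phone case €11.63: everything else → 5.25% → €0.61
Total tax = €0.61 + €3.32 + €0.61 = €4.54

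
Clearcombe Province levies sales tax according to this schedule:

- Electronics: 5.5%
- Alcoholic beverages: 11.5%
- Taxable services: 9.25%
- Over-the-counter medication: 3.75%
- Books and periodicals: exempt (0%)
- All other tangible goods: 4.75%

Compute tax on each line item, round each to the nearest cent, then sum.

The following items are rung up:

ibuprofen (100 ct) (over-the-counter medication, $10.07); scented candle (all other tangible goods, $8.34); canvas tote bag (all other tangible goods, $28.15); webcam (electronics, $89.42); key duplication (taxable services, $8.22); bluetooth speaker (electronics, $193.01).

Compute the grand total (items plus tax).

$355.63

Ibuprofen (100 ct) $10.07: over-the-counter medication → 3.75% → $0.38
Scented candle $8.34: all other tangible goods → 4.75% → $0.40
Canvas tote bag $28.15: all other tangible goods → 4.75% → $1.34
Webcam $89.42: electronics → 5.5% → $4.92
Key duplication $8.22: taxable services → 9.25% → $0.76
Bluetooth speaker $193.01: electronics → 5.5% → $10.62
Subtotal = $337.21; tax = $18.42; total due = $355.63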